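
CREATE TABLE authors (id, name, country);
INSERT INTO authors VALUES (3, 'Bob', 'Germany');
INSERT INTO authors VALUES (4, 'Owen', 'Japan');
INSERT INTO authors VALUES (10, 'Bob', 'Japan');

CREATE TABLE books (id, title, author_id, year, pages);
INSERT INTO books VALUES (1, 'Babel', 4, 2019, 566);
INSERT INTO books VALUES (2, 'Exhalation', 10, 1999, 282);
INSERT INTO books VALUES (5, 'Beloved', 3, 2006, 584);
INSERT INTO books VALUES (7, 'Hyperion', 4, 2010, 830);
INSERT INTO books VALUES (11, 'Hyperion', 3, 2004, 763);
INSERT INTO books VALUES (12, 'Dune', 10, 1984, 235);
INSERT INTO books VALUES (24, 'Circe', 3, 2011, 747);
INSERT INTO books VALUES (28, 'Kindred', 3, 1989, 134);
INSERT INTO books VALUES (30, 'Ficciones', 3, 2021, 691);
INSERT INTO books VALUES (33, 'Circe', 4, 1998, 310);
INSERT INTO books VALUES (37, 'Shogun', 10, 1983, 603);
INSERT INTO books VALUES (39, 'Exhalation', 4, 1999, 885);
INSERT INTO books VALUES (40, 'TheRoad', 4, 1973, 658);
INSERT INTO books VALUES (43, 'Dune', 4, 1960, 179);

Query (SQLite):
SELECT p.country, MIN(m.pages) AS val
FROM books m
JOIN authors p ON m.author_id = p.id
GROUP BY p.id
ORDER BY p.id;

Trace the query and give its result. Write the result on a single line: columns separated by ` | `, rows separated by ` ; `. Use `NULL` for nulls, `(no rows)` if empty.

Join each books row to its authors via author_id.
Group joined rows by authors.id; compute MIN(m.pages) per group.
  3: ids {5, 11, 24, 28, 30} → MIN(m.pages)=134
  4: ids {1, 7, 33, 39, 40, 43} → MIN(m.pages)=179
  10: ids {2, 12, 37} → MIN(m.pages)=235

Germany | 134 ; Japan | 179 ; Japan | 235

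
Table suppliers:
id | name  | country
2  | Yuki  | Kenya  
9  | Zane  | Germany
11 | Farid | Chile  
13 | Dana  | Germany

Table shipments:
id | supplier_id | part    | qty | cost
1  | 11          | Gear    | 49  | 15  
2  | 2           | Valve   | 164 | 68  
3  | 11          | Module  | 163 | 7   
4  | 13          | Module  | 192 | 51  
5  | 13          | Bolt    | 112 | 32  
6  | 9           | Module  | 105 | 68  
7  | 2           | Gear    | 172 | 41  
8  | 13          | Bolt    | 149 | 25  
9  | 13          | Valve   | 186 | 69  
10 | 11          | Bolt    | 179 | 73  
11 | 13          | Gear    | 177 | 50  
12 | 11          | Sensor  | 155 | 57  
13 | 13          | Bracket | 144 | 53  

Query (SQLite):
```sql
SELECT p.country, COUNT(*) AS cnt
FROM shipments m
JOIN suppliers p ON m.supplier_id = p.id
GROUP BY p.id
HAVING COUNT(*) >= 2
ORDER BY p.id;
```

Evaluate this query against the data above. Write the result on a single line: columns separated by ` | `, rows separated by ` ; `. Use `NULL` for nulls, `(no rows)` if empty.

Kenya | 2 ; Chile | 4 ; Germany | 6

Join each shipments row to its suppliers via supplier_id.
Group joined rows by suppliers.id; compute COUNT(*) per group.
HAVING: keep groups with count ≥ 2.
  2: ids {2, 7} → COUNT(*)=2
  9: ids {6} → COUNT(*)=1
  11: ids {1, 3, 10, 12} → COUNT(*)=4
  13: ids {4, 5, 8, 9, 11, 13} → COUNT(*)=6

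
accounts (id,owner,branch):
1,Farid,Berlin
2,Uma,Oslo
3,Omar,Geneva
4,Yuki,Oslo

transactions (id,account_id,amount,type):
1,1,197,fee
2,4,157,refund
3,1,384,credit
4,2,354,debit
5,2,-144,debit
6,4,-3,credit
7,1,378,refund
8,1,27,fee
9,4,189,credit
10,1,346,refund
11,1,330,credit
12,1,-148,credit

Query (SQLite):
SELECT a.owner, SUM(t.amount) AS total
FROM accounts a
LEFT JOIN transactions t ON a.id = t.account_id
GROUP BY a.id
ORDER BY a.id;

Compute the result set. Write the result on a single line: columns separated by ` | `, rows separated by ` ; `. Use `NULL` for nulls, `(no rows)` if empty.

LEFT JOIN keeps every accounts row; unmatched ones get NULL for transactions columns.
Group by accounts.id and compute SUM(t.amount). SUM over an all-NULL group is NULL.
  1: ids {1, 3, 7, 8, 10, 11, 12} → SUM(t.amount)=1514
  2: ids {4, 5} → SUM(t.amount)=210
  3: ids {—} → SUM(t.amount)=NULL
  4: ids {2, 6, 9} → SUM(t.amount)=343

Farid | 1514 ; Uma | 210 ; Omar | NULL ; Yuki | 343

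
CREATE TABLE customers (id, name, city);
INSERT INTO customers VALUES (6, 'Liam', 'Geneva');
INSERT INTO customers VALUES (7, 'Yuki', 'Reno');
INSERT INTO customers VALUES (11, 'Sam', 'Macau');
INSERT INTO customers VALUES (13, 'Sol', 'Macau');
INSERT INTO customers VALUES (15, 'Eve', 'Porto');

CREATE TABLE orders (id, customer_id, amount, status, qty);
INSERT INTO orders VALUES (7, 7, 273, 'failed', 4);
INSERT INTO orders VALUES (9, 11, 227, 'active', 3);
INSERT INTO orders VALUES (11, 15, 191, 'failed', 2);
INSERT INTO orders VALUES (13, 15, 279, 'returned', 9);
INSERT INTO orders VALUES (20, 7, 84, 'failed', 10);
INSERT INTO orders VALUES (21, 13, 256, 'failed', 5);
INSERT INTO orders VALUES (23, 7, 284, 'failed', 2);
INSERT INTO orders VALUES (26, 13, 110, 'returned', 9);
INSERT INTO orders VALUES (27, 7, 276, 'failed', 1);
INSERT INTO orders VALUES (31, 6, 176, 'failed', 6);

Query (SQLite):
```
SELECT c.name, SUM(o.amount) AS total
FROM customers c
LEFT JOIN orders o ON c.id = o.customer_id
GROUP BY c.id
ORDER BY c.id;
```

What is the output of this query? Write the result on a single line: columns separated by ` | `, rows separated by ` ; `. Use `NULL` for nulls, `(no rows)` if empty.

Liam | 176 ; Yuki | 917 ; Sam | 227 ; Sol | 366 ; Eve | 470

LEFT JOIN keeps every customers row; unmatched ones get NULL for orders columns.
Group by customers.id and compute SUM(o.amount). SUM over an all-NULL group is NULL.
  6: ids {31} → SUM(o.amount)=176
  7: ids {7, 20, 23, 27} → SUM(o.amount)=917
  11: ids {9} → SUM(o.amount)=227
  13: ids {21, 26} → SUM(o.amount)=366
  15: ids {11, 13} → SUM(o.amount)=470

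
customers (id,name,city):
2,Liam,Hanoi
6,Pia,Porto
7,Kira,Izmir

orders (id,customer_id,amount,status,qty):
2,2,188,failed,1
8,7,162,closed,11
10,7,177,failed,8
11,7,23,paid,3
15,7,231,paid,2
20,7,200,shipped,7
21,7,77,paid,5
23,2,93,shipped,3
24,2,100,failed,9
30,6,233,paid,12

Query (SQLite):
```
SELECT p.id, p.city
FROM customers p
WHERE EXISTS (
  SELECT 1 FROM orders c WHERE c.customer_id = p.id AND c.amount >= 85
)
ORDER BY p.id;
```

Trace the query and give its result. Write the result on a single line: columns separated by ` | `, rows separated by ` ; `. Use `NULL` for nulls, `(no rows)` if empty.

2 | Hanoi ; 6 | Porto ; 7 | Izmir

For each customers row, check whether any orders with matching customer_id has amount >= 85.
Keep rows where that is true.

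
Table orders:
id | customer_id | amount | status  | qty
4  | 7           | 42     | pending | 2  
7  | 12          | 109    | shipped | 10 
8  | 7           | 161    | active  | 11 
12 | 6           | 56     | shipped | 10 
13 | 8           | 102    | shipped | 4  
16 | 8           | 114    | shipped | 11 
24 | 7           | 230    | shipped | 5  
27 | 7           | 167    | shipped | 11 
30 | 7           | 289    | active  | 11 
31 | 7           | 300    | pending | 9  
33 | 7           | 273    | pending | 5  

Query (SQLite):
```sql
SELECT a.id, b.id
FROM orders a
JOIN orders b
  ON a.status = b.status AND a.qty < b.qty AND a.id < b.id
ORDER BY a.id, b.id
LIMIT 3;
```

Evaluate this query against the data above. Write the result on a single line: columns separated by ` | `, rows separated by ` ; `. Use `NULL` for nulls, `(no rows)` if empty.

4 | 31 ; 4 | 33 ; 7 | 16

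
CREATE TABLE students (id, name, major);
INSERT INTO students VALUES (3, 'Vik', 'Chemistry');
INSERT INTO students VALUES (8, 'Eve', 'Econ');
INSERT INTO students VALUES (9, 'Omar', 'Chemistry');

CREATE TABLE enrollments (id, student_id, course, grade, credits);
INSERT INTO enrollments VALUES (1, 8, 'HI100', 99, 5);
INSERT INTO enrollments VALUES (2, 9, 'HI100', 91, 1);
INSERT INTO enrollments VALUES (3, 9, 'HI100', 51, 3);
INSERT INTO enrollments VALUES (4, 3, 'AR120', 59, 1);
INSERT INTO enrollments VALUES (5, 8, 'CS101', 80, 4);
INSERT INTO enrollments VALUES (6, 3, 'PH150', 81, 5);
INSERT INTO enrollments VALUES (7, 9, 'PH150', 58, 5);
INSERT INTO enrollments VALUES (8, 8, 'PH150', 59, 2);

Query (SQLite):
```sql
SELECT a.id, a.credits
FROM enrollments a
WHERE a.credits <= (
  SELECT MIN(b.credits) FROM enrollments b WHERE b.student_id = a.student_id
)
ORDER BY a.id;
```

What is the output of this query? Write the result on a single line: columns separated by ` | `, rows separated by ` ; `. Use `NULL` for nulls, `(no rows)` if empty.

For each enrollments row a, compute MIN(credits) over rows sharing a.student_id.
Keep row a if a.credits <= that per-group MIN.
  student_id=3: MIN(credits) = 1
  student_id=8: MIN(credits) = 2
  student_id=9: MIN(credits) = 1

2 | 1 ; 4 | 1 ; 8 | 2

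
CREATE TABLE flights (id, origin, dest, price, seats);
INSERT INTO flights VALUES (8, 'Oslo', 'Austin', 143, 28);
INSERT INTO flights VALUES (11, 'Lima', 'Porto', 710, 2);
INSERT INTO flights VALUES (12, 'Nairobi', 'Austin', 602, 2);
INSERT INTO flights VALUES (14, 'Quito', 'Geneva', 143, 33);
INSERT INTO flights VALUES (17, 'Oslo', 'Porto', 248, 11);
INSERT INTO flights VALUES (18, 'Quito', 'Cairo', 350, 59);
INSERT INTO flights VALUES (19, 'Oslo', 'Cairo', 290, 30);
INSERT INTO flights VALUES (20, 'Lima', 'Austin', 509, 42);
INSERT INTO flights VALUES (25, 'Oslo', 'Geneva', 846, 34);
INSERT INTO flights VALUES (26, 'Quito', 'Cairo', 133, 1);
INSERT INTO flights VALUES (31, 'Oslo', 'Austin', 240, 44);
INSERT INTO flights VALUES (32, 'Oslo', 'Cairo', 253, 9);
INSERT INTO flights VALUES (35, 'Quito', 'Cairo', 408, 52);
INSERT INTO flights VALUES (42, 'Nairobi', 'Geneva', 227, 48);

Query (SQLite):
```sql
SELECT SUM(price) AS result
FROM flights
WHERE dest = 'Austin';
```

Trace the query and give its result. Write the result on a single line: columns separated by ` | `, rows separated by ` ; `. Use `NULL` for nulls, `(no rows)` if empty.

1494

Rows where dest='Austin' → price values: [143, 602, 509, 240].
SUM of non-NULL values = 1494.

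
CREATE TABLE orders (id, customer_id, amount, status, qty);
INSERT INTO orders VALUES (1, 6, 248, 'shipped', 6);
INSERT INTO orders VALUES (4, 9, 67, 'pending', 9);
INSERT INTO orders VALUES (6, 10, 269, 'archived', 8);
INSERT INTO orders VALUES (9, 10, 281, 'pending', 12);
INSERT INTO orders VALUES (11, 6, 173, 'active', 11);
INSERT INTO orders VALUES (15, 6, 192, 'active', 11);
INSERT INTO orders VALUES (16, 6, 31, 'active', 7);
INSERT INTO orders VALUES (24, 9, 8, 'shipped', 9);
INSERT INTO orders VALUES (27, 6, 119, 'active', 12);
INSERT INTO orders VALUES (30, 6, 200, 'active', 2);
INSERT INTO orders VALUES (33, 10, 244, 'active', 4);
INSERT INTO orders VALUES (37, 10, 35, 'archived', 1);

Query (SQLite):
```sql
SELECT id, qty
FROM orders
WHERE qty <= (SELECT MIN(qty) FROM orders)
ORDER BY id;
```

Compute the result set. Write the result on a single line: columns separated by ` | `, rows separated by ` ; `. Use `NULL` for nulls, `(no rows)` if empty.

37 | 1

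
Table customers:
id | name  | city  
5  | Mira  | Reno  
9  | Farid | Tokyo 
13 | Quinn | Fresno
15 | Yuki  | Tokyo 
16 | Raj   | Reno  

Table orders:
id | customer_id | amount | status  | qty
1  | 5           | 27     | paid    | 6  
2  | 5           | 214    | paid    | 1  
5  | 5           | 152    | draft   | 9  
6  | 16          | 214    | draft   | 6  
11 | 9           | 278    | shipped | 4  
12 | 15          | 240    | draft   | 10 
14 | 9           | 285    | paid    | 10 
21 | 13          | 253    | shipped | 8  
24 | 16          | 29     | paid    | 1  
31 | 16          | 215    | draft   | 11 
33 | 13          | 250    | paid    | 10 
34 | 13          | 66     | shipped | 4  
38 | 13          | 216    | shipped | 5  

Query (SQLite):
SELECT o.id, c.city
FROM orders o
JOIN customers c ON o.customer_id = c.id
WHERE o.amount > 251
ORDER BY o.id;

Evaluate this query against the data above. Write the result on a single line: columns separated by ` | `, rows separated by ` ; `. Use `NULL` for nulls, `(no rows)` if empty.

Each orders row matches the customers row where customer_id = customers.id.
Then keep rows with o.amount > 251.

11 | Tokyo ; 14 | Tokyo ; 21 | Fresno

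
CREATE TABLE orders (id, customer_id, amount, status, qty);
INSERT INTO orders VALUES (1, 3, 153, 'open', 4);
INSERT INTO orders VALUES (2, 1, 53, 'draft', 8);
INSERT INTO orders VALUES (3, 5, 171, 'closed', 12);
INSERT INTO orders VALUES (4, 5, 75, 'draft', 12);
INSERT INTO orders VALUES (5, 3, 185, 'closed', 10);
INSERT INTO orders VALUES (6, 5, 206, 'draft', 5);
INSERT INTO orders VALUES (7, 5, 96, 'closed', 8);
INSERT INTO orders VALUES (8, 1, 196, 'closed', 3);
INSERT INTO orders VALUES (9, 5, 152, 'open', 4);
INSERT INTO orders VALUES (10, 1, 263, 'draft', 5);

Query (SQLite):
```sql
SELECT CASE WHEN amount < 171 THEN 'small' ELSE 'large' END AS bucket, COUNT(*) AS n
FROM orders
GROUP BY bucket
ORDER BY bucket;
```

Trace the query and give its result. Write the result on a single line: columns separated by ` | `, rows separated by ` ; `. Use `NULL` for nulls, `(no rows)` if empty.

large | 5 ; small | 5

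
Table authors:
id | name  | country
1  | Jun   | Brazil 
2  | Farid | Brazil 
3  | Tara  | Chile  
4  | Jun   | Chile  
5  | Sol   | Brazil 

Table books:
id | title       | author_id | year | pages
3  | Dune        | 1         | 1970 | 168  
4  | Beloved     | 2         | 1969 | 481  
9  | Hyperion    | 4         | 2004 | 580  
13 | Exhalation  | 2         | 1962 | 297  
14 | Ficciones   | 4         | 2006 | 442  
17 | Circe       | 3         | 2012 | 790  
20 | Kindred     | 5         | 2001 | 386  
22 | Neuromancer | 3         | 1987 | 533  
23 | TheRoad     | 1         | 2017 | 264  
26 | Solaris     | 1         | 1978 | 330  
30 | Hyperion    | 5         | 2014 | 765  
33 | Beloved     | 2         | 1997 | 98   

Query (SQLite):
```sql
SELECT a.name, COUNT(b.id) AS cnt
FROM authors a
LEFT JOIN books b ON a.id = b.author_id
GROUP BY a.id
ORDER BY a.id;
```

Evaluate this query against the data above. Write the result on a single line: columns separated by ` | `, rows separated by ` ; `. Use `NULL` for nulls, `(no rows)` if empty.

Jun | 3 ; Farid | 3 ; Tara | 2 ; Jun | 2 ; Sol | 2

LEFT JOIN keeps every authors row; unmatched ones get NULL for books columns.
Group by authors.id and compute COUNT(b.id). COUNT(col) of an all-NULL group is 0.
  1: ids {3, 23, 26} → COUNT(b.id)=3
  2: ids {4, 13, 33} → COUNT(b.id)=3
  3: ids {17, 22} → COUNT(b.id)=2
  4: ids {9, 14} → COUNT(b.id)=2
  5: ids {20, 30} → COUNT(b.id)=2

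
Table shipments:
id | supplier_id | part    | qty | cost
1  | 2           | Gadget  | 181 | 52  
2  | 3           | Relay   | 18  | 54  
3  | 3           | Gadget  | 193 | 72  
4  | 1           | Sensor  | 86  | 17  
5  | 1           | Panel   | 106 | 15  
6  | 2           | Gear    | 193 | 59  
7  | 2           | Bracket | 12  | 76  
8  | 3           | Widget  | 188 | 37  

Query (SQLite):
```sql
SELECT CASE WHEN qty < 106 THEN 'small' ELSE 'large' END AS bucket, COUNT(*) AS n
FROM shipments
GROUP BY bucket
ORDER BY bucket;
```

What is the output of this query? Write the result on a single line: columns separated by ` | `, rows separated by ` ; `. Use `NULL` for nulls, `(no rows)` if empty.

large | 5 ; small | 3

Bucket rows by qty < 106 → 'small' else 'large'; count each bucket.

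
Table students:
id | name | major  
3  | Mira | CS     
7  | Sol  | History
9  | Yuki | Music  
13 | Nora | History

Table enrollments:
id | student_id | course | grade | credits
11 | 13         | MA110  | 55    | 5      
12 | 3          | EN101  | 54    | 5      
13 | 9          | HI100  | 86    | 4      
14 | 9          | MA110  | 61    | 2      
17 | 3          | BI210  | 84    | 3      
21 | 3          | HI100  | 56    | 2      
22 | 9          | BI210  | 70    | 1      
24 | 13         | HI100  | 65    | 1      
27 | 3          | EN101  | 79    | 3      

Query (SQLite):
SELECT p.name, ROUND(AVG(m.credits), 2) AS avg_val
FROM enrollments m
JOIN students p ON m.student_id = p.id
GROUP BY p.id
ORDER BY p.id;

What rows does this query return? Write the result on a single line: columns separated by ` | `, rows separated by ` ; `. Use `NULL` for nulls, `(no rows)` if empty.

Mira | 3.25 ; Yuki | 2.33 ; Nora | 3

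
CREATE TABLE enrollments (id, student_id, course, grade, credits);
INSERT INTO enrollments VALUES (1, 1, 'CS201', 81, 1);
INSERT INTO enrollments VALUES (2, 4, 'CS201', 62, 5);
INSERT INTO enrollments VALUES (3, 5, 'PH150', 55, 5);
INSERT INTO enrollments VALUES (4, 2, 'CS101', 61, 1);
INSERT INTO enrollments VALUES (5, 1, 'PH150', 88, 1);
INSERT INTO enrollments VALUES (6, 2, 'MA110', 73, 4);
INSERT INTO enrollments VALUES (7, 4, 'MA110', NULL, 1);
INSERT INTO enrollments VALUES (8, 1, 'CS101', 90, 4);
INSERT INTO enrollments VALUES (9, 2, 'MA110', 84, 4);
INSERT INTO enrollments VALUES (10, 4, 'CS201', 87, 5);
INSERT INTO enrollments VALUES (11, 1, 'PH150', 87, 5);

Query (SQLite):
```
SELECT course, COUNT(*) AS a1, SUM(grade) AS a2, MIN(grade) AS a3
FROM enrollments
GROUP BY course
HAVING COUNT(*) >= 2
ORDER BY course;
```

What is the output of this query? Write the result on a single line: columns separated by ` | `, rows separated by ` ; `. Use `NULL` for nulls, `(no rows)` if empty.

CS101 | 2 | 151 | 61 ; CS201 | 3 | 230 | 62 ; MA110 | 3 | 157 | 73 ; PH150 | 3 | 230 | 55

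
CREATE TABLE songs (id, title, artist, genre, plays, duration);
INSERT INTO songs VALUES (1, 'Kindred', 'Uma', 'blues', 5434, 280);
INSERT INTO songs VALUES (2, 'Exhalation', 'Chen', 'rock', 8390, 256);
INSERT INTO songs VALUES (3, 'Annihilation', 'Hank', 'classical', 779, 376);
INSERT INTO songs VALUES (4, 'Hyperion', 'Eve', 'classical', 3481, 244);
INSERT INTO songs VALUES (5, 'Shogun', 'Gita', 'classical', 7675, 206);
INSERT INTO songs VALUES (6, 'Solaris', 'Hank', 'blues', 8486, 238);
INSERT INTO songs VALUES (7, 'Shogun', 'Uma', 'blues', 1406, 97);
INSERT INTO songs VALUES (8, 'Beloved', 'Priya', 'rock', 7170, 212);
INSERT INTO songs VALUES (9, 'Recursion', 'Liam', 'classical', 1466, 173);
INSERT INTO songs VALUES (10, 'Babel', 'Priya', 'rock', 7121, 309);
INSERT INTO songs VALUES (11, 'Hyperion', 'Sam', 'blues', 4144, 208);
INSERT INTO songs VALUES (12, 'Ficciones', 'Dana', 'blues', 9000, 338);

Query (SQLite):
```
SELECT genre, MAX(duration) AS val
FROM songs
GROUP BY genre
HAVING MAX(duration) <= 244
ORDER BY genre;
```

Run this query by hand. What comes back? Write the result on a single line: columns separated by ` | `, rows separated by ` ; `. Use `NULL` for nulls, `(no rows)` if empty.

(no rows)

Partition songs by genre; compute MAX(duration) within each group.
HAVING: keep groups where MAX(duration) <= 244.
  blues: ids {1, 6, 7, 11, 12} → MAX(duration)=338
  classical: ids {3, 4, 5, 9} → MAX(duration)=376
  rock: ids {2, 8, 10} → MAX(duration)=309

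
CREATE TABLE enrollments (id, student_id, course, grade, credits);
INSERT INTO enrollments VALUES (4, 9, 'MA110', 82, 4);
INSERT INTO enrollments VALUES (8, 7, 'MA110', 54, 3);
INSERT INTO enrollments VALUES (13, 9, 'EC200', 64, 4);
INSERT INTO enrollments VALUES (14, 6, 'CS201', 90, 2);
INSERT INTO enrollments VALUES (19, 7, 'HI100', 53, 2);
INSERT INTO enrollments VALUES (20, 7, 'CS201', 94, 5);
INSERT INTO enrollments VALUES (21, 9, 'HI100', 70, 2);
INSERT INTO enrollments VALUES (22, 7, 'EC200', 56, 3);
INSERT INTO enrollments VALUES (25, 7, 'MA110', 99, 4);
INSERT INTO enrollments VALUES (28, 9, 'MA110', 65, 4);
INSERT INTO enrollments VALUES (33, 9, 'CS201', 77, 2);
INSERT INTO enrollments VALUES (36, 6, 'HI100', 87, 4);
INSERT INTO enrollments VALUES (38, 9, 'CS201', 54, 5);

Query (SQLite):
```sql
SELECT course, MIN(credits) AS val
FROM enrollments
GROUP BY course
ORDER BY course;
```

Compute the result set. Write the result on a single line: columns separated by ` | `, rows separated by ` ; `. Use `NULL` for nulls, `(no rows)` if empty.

Partition enrollments by course; compute MIN(credits) within each group.
  CS201: ids {14, 20, 33, 38} → MIN(credits)=2
  EC200: ids {13, 22} → MIN(credits)=3
  HI100: ids {19, 21, 36} → MIN(credits)=2
  MA110: ids {4, 8, 25, 28} → MIN(credits)=3

CS201 | 2 ; EC200 | 3 ; HI100 | 2 ; MA110 | 3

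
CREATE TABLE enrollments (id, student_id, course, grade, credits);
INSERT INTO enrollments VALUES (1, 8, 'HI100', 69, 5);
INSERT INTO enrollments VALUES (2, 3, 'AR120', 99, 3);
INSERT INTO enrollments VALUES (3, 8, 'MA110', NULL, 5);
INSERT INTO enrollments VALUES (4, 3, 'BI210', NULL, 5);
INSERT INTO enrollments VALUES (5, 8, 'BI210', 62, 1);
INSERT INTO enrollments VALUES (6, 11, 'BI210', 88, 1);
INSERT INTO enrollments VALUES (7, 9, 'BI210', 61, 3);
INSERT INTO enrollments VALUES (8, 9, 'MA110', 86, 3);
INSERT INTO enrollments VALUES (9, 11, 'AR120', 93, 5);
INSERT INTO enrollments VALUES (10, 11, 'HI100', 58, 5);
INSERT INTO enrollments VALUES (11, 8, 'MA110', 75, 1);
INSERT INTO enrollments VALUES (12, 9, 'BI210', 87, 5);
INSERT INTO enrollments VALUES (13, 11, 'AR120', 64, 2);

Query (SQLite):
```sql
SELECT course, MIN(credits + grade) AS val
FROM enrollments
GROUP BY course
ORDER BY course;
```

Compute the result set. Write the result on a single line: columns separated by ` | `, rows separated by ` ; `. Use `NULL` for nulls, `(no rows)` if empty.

AR120 | 66 ; BI210 | 63 ; HI100 | 63 ; MA110 | 76

For each row compute credits + grade.
Group by course; take MIN of the expression per group.
  AR120: ids {2, 9, 13} → MIN(credits + grade)=66
  BI210: ids {4, 5, 6, 7, 12} → MIN(credits + grade)=63
  HI100: ids {1, 10} → MIN(credits + grade)=63
  MA110: ids {3, 8, 11} → MIN(credits + grade)=76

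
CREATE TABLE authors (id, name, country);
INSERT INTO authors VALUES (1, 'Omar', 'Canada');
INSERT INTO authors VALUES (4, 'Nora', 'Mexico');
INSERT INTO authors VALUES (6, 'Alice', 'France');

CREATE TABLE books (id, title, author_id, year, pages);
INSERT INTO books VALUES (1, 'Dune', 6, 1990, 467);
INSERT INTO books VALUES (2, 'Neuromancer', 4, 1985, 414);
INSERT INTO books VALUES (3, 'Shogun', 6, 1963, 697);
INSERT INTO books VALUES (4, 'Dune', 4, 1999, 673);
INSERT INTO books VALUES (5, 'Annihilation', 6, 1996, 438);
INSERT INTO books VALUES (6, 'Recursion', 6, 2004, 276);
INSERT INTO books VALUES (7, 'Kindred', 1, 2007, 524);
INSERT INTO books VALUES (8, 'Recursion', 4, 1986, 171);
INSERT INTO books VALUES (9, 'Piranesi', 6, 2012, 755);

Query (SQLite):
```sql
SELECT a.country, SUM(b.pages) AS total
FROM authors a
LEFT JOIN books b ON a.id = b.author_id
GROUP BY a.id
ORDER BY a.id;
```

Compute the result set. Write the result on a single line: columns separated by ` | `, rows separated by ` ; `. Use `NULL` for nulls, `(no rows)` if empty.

LEFT JOIN keeps every authors row; unmatched ones get NULL for books columns.
Group by authors.id and compute SUM(b.pages). SUM over an all-NULL group is NULL.
  1: ids {7} → SUM(b.pages)=524
  4: ids {2, 4, 8} → SUM(b.pages)=1258
  6: ids {1, 3, 5, 6, 9} → SUM(b.pages)=2633

Canada | 524 ; Mexico | 1258 ; France | 2633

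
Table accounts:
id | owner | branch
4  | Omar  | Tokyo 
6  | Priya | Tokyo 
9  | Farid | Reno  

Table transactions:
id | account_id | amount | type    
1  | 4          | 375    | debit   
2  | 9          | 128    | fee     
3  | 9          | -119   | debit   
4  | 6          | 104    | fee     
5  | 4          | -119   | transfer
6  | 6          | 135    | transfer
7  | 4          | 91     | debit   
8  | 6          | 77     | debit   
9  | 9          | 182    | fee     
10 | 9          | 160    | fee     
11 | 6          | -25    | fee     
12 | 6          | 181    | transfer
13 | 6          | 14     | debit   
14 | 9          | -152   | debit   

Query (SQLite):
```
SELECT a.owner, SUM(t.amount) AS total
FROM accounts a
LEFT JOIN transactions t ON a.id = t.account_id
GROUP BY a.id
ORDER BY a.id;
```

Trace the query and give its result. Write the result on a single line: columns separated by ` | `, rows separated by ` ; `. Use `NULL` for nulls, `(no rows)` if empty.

Omar | 347 ; Priya | 486 ; Farid | 199

LEFT JOIN keeps every accounts row; unmatched ones get NULL for transactions columns.
Group by accounts.id and compute SUM(t.amount). SUM over an all-NULL group is NULL.
  4: ids {1, 5, 7} → SUM(t.amount)=347
  6: ids {4, 6, 8, 11, 12, 13} → SUM(t.amount)=486
  9: ids {2, 3, 9, 10, 14} → SUM(t.amount)=199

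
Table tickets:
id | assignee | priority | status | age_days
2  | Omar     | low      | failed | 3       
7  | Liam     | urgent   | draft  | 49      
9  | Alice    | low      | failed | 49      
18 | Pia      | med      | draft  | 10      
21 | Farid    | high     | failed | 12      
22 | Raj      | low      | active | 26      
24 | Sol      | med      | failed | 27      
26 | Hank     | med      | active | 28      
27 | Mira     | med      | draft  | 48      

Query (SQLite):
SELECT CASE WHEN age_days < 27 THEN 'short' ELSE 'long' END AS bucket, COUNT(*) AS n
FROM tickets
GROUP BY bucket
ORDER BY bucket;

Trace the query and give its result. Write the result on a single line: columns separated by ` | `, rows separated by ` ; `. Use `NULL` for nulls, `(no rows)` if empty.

long | 5 ; short | 4

Bucket rows by age_days < 27 → 'short' else 'long'; count each bucket.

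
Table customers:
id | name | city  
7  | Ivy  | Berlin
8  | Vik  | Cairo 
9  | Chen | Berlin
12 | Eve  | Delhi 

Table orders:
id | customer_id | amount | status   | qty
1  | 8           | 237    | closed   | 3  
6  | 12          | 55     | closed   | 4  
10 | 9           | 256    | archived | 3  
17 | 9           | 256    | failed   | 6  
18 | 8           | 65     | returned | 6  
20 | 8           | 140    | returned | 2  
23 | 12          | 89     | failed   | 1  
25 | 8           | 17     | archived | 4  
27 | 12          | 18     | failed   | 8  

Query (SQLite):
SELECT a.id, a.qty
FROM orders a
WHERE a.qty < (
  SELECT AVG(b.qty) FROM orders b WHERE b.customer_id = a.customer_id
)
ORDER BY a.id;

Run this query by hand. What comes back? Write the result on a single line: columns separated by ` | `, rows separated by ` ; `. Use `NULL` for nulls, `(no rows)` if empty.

For each orders row a, compute AVG(qty) over rows sharing a.customer_id.
Keep row a if a.qty < that per-group AVG.
  customer_id=8: AVG(qty) = 3.75
  customer_id=9: AVG(qty) = 4.5
  customer_id=12: AVG(qty) = 4.333333

1 | 3 ; 6 | 4 ; 10 | 3 ; 20 | 2 ; 23 | 1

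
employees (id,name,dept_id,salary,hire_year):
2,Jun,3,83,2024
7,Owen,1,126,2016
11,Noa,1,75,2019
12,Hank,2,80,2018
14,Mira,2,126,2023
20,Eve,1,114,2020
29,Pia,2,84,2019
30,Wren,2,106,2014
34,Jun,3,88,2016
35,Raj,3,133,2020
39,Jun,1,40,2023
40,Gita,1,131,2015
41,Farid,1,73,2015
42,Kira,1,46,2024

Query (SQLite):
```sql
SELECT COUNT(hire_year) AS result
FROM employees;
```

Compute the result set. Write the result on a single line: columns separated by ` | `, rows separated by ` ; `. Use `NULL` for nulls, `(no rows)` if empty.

All hire_year values: [2024, 2016, 2019, 2018, 2023, 2020, 2019, 2014, 2016, 2020, 2023, 2015, 2015, 2024].
COUNT(hire_year) counts non-NULL values → 14.

14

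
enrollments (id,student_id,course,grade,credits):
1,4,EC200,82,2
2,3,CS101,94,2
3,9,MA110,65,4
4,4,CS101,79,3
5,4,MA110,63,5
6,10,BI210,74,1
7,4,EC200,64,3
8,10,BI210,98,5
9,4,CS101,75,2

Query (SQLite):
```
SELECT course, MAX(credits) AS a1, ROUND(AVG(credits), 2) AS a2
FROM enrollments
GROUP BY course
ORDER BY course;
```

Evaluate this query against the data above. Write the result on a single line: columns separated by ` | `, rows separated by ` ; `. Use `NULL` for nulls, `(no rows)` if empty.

BI210 | 5 | 3 ; CS101 | 3 | 2.33 ; EC200 | 3 | 2.5 ; MA110 | 5 | 4.5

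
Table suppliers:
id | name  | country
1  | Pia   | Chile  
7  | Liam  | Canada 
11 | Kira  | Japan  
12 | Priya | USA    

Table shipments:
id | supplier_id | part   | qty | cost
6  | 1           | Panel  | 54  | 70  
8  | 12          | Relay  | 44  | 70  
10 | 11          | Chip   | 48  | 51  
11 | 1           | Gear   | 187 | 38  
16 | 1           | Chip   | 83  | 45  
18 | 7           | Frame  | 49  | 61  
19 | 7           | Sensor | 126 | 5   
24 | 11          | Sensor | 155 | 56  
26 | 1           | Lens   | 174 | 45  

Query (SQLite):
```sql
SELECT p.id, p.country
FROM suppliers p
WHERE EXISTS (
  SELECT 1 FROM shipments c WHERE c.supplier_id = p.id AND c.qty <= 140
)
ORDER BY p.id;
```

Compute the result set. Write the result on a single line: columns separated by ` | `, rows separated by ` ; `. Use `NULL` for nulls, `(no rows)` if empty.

For each suppliers row, check whether any shipments with matching supplier_id has qty <= 140.
Keep rows where that is true.

1 | Chile ; 7 | Canada ; 11 | Japan ; 12 | USA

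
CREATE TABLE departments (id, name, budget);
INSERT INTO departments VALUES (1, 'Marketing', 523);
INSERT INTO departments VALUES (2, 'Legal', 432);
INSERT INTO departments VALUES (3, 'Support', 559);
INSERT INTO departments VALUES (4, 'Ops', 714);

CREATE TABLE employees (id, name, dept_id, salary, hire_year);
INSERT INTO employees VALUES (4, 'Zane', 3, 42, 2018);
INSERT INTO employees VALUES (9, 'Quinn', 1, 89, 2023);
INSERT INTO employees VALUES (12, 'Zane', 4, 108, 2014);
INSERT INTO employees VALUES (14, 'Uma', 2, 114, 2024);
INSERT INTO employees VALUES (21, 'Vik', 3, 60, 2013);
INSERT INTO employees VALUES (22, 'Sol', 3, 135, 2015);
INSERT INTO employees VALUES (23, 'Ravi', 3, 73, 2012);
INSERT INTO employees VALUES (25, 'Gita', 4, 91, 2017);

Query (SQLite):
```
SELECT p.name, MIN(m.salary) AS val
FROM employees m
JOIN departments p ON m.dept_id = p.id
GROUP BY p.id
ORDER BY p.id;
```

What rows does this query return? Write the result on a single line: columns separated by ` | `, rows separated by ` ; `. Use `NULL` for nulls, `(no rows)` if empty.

Marketing | 89 ; Legal | 114 ; Support | 42 ; Ops | 91

Join each employees row to its departments via dept_id.
Group joined rows by departments.id; compute MIN(m.salary) per group.
  1: ids {9} → MIN(m.salary)=89
  2: ids {14} → MIN(m.salary)=114
  3: ids {4, 21, 22, 23} → MIN(m.salary)=42
  4: ids {12, 25} → MIN(m.salary)=91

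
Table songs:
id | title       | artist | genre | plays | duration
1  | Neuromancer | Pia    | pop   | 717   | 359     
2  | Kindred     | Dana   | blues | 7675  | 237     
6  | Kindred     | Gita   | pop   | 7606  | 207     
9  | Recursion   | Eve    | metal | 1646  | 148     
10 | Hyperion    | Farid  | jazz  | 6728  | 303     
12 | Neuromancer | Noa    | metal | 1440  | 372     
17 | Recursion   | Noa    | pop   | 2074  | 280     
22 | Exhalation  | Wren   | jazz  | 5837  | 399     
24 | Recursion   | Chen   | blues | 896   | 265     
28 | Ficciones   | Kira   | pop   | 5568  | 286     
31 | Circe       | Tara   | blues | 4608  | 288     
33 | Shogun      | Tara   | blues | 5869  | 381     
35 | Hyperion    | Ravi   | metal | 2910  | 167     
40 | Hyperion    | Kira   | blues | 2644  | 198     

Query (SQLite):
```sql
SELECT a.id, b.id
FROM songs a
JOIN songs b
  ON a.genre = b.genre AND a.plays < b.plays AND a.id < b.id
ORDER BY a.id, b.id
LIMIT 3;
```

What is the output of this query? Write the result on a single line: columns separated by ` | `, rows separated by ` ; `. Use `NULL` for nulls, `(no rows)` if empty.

1 | 6 ; 1 | 17 ; 1 | 28

Pairs (a,b) with same genre, a.plays < b.plays, a.id < b.id.
genre groups: blues:{2,24,31,33,40} jazz:{10,22} metal:{9,12,35} pop:{1,6,17,28}
Ordered by (a.id, b.id); first 3.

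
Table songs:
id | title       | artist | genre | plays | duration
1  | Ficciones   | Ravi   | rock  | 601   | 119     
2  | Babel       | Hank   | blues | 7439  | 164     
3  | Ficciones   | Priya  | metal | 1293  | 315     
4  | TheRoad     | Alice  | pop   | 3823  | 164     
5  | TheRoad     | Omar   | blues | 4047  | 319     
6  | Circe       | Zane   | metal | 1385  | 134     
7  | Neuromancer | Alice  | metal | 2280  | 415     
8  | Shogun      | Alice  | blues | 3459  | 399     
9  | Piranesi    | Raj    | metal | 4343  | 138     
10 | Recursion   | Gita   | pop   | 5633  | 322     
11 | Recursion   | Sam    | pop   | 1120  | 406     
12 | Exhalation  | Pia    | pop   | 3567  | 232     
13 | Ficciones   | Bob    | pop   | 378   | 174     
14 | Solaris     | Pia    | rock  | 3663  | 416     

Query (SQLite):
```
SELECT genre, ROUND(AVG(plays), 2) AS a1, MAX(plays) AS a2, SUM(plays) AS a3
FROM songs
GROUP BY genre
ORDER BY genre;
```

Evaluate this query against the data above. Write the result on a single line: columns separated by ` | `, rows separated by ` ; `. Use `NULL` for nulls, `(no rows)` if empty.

blues | 4981.67 | 7439 | 14945 ; metal | 2325.25 | 4343 | 9301 ; pop | 2904.2 | 5633 | 14521 ; rock | 2132 | 3663 | 4264

Group songs by genre.
Per group compute: ROUND(AVG(plays), 2), MAX(plays), SUM(plays).
  blues: ids {2, 5, 8} → ROUND(AVG(plays), 2)=4981.67, MAX(plays)=7439, SUM(plays)=14945
  metal: ids {3, 6, 7, 9} → ROUND(AVG(plays), 2)=2325.25, MAX(plays)=4343, SUM(plays)=9301
  pop: ids {4, 10, 11, 12, 13} → ROUND(AVG(plays), 2)=2904.2, MAX(plays)=5633, SUM(plays)=14521
  rock: ids {1, 14} → ROUND(AVG(plays), 2)=2132, MAX(plays)=3663, SUM(plays)=4264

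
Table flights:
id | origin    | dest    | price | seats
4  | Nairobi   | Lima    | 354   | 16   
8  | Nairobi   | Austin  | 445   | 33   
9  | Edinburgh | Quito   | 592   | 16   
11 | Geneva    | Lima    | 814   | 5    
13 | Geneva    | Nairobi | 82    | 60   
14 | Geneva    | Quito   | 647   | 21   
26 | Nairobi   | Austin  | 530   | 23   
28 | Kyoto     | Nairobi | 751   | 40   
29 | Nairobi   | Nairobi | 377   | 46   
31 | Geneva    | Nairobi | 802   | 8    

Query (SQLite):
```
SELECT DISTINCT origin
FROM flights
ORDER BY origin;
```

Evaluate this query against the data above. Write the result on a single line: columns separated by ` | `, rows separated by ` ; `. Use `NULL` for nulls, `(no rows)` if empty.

Collect distinct origin values from flights.

Edinburgh ; Geneva ; Kyoto ; Nairobi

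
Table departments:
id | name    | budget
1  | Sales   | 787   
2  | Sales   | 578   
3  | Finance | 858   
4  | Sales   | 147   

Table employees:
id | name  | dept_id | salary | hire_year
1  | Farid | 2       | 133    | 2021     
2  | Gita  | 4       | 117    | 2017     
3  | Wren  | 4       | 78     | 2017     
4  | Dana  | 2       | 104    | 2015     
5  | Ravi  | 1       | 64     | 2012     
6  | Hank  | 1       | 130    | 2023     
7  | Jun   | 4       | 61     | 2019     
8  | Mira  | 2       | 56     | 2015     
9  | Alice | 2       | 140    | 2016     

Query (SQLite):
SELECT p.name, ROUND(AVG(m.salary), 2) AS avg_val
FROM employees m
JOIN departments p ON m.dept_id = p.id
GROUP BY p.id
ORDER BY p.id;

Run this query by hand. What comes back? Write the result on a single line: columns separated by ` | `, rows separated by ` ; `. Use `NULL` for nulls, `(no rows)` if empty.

Sales | 97 ; Sales | 108.25 ; Sales | 85.33

Join each employees row to its departments via dept_id.
Group joined rows by departments.id; compute ROUND(AVG(m.salary), 2) per group.
  1: ids {5, 6} → ROUND(AVG(m.salary), 2)=97
  2: ids {1, 4, 8, 9} → ROUND(AVG(m.salary), 2)=108.25
  4: ids {2, 3, 7} → ROUND(AVG(m.salary), 2)=85.33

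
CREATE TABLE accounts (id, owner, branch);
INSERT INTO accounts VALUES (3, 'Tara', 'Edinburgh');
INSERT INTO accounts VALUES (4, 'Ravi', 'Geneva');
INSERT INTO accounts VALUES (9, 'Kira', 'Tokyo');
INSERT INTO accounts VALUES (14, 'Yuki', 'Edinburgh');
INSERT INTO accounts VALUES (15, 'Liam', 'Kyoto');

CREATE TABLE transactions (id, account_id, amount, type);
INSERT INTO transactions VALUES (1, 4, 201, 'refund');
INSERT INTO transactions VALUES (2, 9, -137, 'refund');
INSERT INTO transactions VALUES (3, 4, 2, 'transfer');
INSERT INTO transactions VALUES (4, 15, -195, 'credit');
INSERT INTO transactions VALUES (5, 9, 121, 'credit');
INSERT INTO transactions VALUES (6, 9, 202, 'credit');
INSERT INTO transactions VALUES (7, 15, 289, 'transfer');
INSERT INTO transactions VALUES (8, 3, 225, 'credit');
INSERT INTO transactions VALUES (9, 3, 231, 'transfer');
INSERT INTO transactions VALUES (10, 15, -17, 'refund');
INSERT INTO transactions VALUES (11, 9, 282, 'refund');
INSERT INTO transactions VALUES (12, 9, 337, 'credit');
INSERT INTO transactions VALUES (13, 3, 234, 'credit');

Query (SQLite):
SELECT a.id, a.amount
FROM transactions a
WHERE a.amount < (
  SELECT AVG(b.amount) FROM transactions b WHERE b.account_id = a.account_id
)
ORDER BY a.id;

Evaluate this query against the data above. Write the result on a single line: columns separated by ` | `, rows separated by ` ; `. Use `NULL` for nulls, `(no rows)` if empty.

2 | -137 ; 3 | 2 ; 4 | -195 ; 5 | 121 ; 8 | 225 ; 10 | -17

For each transactions row a, compute AVG(amount) over rows sharing a.account_id.
Keep row a if a.amount < that per-group AVG.
  account_id=3: AVG(amount) = 230.0
  account_id=4: AVG(amount) = 101.5
  account_id=9: AVG(amount) = 161.0
  account_id=15: AVG(amount) = 25.666667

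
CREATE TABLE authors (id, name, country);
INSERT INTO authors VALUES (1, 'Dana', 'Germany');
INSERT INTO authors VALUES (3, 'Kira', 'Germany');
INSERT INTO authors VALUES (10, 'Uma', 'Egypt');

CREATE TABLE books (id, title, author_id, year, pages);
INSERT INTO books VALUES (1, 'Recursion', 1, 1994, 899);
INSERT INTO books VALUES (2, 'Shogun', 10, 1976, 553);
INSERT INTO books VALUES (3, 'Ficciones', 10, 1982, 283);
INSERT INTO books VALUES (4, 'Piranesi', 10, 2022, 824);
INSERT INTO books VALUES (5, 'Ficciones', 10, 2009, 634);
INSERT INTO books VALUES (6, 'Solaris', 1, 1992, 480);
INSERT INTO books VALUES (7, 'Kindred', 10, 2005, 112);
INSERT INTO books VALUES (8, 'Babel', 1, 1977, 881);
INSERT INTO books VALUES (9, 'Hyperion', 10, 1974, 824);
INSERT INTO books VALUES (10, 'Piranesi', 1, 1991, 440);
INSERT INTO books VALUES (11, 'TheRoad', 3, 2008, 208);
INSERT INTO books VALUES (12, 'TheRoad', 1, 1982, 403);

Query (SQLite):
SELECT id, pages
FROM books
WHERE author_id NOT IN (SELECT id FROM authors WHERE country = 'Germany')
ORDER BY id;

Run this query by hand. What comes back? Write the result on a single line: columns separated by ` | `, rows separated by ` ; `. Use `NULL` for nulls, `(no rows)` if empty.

Inner query: authors.id where country = 'Germany'.
Outer: keep books rows whose author_id is not in that set.
Inner query → {1, 3}

2 | 553 ; 3 | 283 ; 4 | 824 ; 5 | 634 ; 7 | 112 ; 9 | 824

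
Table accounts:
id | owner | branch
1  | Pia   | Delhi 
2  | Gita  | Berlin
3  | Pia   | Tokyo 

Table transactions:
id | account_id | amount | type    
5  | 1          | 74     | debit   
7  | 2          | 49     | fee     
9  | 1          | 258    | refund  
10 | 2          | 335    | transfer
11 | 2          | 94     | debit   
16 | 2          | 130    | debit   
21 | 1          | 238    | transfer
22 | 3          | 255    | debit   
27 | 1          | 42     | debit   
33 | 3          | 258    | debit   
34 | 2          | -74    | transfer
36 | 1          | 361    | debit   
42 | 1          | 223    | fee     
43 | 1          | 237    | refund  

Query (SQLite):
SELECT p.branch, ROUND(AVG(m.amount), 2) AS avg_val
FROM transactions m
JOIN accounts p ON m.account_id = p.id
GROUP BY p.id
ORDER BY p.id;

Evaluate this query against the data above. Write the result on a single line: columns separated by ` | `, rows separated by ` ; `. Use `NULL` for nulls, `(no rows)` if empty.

Delhi | 204.71 ; Berlin | 106.8 ; Tokyo | 256.5

Join each transactions row to its accounts via account_id.
Group joined rows by accounts.id; compute ROUND(AVG(m.amount), 2) per group.
  1: ids {5, 9, 21, 27, 36, 42, 43} → ROUND(AVG(m.amount), 2)=204.71
  2: ids {7, 10, 11, 16, 34} → ROUND(AVG(m.amount), 2)=106.8
  3: ids {22, 33} → ROUND(AVG(m.amount), 2)=256.5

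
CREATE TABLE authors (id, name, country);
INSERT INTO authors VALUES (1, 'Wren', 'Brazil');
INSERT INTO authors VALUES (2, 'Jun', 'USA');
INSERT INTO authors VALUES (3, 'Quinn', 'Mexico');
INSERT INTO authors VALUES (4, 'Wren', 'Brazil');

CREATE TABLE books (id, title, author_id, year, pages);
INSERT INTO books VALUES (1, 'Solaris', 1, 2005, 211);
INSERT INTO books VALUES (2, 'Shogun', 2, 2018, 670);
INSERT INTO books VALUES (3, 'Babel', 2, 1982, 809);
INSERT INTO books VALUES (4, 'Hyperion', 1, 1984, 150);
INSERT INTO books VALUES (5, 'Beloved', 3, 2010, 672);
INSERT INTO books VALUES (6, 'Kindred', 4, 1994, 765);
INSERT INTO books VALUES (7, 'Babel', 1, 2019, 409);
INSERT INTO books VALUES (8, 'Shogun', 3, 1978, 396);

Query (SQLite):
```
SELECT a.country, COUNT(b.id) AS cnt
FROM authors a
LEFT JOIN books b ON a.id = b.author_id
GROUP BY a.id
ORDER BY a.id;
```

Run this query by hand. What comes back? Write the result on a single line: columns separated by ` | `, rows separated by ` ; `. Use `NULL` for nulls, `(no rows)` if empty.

Brazil | 3 ; USA | 2 ; Mexico | 2 ; Brazil | 1

LEFT JOIN keeps every authors row; unmatched ones get NULL for books columns.
Group by authors.id and compute COUNT(b.id). COUNT(col) of an all-NULL group is 0.
  1: ids {1, 4, 7} → COUNT(b.id)=3
  2: ids {2, 3} → COUNT(b.id)=2
  3: ids {5, 8} → COUNT(b.id)=2
  4: ids {6} → COUNT(b.id)=1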